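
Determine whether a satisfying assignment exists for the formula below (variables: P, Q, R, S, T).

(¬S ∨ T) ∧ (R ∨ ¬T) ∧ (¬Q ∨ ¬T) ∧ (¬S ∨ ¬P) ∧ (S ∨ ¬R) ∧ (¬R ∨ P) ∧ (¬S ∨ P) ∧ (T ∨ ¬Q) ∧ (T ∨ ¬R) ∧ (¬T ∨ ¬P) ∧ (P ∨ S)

Branch on S: set S = False.
(¬R) alone gives R = False.
(¬T) alone gives T = False.
(¬Q) alone gives Q = False.
(P) alone gives P = True.
This assignment satisfies each clause.
A satisfying assignment: P: True; Q: False; R: False; S: False; T: False.

Yes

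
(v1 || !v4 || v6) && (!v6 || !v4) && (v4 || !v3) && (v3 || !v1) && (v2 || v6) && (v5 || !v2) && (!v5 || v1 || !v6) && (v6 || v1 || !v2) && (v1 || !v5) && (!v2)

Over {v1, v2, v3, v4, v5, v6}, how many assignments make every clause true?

There are 2^6 = 64 truth assignments over (v1, v2, v3, v4, v5, v6).
Split on v3. With v3 = true, the clauses containing v3 are satisfied and !v3 drops from the rest; 0 of the 2^5 = 32 assignments to the other variables satisfy what remains.
With v3 = false, by the same count on the reduced clause set, 1 assignment works.
Total: 0 + 1 = 1.

1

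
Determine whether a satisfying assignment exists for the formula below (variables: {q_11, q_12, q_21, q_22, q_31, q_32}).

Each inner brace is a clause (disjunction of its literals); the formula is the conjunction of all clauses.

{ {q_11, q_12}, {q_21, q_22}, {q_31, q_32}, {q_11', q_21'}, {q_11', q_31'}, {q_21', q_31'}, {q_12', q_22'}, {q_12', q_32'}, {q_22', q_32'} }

Try q_11 = 1.
Unit clause (q_21') forces q_21 = 0.
Unit clause (q_22) forces q_22 = 1.
Unit clause (q_31') forces q_31 = 0.
Unit clause (q_32) forces q_32 = 1.
That conflicts with the unit clause (q_32').
Undo q_11 and try q_11 = 0.
Unit clause (q_12) forces q_12 = 1.
Unit clause (q_22') forces q_22 = 0.
Unit clause (q_21) forces q_21 = 1.
Unit clause (q_31') forces q_31 = 0.
Unit clause (q_32) forces q_32 = 1.
That conflicts with the unit clause (q_32').
Both values of q_11 lead to a conflict.
No assignment satisfies every clause.

No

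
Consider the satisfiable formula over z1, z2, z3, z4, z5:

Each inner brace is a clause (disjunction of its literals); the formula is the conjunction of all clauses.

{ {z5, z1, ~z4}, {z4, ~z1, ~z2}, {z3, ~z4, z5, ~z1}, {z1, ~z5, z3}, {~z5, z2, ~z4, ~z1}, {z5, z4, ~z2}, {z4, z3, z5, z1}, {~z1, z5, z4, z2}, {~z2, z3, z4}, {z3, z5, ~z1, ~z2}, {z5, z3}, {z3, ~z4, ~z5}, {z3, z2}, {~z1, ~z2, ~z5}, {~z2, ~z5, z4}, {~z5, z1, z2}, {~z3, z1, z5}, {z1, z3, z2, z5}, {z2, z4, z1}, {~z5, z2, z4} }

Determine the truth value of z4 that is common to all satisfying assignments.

True

Suppose z4 = 0.
Case z1 = 0:
From the singleton clause (z2), z2 = 1.
From the singleton clause (z5), z5 = 1.
That conflicts with the unit clause (~z5).
Undo z1 and try z1 = 1.
From the singleton clause (~z2), z2 = 0.
From the singleton clause (z5), z5 = 1.
That conflicts with the unit clause (~z5).
Neither z1 = 1 nor z1 = 0 works.
So every satisfying assignment has z4 = True.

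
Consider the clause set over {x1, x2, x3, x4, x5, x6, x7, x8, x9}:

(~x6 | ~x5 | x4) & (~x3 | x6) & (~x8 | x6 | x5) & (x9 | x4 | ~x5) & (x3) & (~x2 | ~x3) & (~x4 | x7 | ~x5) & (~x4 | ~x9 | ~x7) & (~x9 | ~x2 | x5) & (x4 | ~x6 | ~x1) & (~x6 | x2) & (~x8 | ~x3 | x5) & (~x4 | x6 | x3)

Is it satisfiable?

The clause (x3) is unit, so x3 = 1.
The clause (x6) is unit, so x6 = 1.
The clause (~x2) is unit, so x2 = 0.
But (x2) is also a unit clause — contradiction.
No assignment satisfies every clause.

No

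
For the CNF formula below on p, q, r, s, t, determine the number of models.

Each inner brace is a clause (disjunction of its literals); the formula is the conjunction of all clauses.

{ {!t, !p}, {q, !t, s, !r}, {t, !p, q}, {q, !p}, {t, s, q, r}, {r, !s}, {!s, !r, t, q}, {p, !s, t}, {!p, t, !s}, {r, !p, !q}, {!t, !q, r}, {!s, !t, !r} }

6

There are 2^5 = 32 truth assignments over (p, q, r, s, t).
Split on t. With t = true, the clauses containing t are satisfied and !t drops from the rest; 2 of the 2^4 = 16 assignments to the other variables satisfy what remains.
With t = false, by the same count on the reduced clause set, 4 assignments work.
(One model: p=F, q=F, r=F, s=F, t=T.)
Total: 2 + 4 = 6.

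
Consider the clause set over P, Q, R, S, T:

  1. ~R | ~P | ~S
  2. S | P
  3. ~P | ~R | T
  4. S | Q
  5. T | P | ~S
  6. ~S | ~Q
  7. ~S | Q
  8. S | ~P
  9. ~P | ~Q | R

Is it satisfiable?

Try S = 1.
The clause (~Q) is unit, so Q = 0.
That conflicts with the unit clause (Q).
So S must be the other value — set S = 0.
The clause (P) is unit, so P = 1.
That conflicts with the unit clause (~P).
Both values of S lead to a conflict.
No assignment satisfies every clause.

Unsatisfiable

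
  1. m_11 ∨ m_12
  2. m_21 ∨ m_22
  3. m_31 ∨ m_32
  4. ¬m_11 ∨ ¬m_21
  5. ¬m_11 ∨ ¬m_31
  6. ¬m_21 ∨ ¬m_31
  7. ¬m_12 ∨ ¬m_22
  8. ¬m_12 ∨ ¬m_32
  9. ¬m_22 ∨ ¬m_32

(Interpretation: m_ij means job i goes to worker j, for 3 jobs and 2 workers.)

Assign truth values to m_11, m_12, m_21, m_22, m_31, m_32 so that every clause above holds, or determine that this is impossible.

UNSATISFIABLE

Suppose m_11 = True.
(¬m_21) alone gives m_21 = False.
(m_22) alone gives m_22 = True.
(¬m_31) alone gives m_31 = False.
(m_32) alone gives m_32 = True.
That conflicts with the unit clause (¬m_32).
So m_11 must be the other value — set m_11 = False.
(m_12) alone gives m_12 = True.
(¬m_22) alone gives m_22 = False.
(m_21) alone gives m_21 = True.
(¬m_31) alone gives m_31 = False.
(m_32) alone gives m_32 = True.
That conflicts with the unit clause (¬m_32).
Both values of m_11 lead to a conflict.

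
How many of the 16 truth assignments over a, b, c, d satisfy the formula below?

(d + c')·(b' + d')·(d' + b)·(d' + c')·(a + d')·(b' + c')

4

There are 2^4 = 16 truth assignments over (a, b, c, d).
Split on b. With b = 1, the clauses containing b are satisfied and b' drops from the rest; 2 of the 2^3 = 8 assignments to the other variables satisfy what remains.
With b = 0, by the same count on the reduced clause set, 2 assignments work.
(One model: a=F, b=F, c=F, d=F.)
Total: 2 + 2 = 4.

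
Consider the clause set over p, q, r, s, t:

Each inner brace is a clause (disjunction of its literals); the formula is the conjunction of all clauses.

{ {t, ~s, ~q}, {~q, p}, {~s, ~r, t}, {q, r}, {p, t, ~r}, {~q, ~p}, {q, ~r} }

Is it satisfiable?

No

Branch on q: set q = 0.
The clause (r) is unit, so r = 1.
But (~r) is also a unit clause — contradiction.
That branch fails; take q = 1 instead.
The clause (p) is unit, so p = 1.
But (~p) is also a unit clause — contradiction.
Neither q = 1 nor q = 0 works.
No assignment satisfies every clause.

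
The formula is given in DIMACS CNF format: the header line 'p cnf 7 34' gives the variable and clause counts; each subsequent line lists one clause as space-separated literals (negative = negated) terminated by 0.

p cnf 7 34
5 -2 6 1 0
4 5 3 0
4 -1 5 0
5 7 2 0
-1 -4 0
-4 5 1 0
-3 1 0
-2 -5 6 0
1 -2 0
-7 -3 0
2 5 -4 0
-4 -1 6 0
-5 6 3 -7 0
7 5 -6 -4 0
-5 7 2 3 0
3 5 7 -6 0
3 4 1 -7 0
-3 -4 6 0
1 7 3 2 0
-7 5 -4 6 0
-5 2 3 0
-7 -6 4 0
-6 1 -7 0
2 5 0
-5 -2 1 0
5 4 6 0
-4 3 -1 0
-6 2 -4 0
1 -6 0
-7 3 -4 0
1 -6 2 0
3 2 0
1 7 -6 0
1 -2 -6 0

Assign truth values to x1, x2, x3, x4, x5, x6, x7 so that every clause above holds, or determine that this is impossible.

x1: True; x2: True; x3: False; x4: False; x5: True; x6: True; x7: False

Try x1 = True.
From the singleton clause (¬x4), x4 = False.
From the singleton clause (x5), x5 = True.
Try x2 = True.
From the singleton clause (x6), x6 = True.
From the singleton clause (¬x7), x7 = False.
All clauses hold; x3 can take either value.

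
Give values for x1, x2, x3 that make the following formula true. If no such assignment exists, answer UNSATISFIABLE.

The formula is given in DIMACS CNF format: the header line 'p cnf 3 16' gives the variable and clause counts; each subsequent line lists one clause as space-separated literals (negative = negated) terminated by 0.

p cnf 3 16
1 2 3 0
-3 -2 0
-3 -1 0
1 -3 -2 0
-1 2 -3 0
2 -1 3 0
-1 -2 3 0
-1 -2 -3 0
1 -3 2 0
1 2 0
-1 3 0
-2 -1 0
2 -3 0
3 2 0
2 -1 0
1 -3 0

Try x3 = False.
From the singleton clause (¬x1), x1 = False.
From the singleton clause (x2), x2 = True.
This assignment satisfies each clause.

x1 ↦ False, x2 ↦ True, x3 ↦ False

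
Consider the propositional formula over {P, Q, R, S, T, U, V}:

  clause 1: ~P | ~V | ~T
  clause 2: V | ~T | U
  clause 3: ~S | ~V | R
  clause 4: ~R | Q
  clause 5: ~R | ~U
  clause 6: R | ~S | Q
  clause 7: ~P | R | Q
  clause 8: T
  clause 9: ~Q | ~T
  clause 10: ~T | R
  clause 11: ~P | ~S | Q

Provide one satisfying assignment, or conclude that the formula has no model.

Unit clause (T) forces T = 1.
Unit clause (~Q) forces Q = 0.
Unit clause (~R) forces R = 0.
That conflicts with the unit clause (R).

UNSATISFIABLE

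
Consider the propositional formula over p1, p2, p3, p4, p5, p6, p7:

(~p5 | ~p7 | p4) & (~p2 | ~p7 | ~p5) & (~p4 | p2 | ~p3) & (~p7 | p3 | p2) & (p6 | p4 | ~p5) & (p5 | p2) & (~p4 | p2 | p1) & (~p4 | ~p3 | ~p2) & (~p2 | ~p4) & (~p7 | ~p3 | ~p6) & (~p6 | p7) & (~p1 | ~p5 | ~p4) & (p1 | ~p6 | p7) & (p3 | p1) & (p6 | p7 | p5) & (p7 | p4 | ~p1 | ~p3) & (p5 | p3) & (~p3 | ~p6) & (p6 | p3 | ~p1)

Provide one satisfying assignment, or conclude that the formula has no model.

Try p5 = 0.
From the singleton clause (p2), p2 = 1.
From the singleton clause (~p4), p4 = 0.
From the singleton clause (p3), p3 = 1.
From the singleton clause (~p6), p6 = 0.
From the singleton clause (p7), p7 = 1.
All clauses hold; p1 can take either value.

p1: 0, p2: 1, p3: 1, p4: 0, p5: 0, p6: 0, p7: 1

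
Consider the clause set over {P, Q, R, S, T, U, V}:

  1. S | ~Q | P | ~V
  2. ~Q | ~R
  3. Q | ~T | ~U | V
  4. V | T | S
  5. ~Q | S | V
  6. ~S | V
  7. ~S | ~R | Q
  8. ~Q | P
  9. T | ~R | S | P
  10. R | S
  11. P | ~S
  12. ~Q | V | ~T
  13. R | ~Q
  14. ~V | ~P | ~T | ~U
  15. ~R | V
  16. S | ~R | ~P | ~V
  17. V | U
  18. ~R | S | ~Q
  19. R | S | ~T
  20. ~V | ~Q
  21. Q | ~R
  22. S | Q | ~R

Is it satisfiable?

Try Q = 0.
Unit clause (~R) forces R = 0.
Unit clause (S) forces S = 1.
Unit clause (V) forces V = 1.
Unit clause (P) forces P = 1.
Try T = 0.
All clauses hold; U can take either value.
A satisfying assignment: P: 1; Q: 0; R: 0; S: 1; T: 0; U: 1; V: 1.

Satisfiable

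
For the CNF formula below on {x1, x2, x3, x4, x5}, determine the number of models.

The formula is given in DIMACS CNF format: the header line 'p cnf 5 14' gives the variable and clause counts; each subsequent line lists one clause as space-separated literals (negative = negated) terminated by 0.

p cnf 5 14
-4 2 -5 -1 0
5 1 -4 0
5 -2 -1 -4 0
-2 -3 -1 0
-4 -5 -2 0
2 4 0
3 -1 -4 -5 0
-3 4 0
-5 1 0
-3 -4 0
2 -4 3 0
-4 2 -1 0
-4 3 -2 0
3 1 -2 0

There are 2^5 = 32 truth assignments over (x1, x2, x3, x4, x5).
Split on x1. With x1 = True, the clauses containing x1 are satisfied and ¬x1 drops from the rest; 2 of the 2^4 = 16 assignments to the other variables satisfy what remains.
With x1 = False, by the same count on the reduced clause set, 0 assignments work.
Total: 2 + 0 = 2.

2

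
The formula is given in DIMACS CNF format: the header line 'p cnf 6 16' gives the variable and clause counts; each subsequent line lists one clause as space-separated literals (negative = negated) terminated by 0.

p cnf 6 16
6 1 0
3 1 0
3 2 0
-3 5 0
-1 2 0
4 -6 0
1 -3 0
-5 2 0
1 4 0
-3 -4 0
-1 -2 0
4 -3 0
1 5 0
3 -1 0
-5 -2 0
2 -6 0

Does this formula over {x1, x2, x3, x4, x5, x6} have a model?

No, unsatisfiable

Case x6 = True:
Unit clause (x4) forces x4 = True.
Unit clause (¬x3) forces x3 = False.
Unit clause (x1) forces x1 = True.
That conflicts with the unit clause (¬x1).
So x6 must be the other value — set x6 = False.
Unit clause (x1) forces x1 = True.
Unit clause (x2) forces x2 = True.
That conflicts with the unit clause (¬x2).
Neither x6 = True nor x6 = False works.
No assignment satisfies every clause.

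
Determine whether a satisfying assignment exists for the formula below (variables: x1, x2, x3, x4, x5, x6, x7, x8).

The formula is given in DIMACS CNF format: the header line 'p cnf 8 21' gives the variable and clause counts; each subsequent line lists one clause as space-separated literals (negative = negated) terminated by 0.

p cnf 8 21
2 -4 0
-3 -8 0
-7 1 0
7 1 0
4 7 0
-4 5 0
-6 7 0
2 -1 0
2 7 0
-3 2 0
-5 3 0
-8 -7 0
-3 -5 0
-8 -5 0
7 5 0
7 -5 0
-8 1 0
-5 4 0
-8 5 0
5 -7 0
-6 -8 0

Case x2 = True:
Case x3 = False:
From the singleton clause (¬x5), x5 = False.
From the singleton clause (¬x4), x4 = False.
From the singleton clause (x7), x7 = True.
But (¬x7) is also a unit clause — contradiction.
That branch fails; take x3 = True instead.
From the singleton clause (¬x8), x8 = False.
From the singleton clause (¬x5), x5 = False.
From the singleton clause (¬x4), x4 = False.
From the singleton clause (x7), x7 = True.
But (¬x7) is also a unit clause — contradiction.
Either choice for x3 ends in contradiction.
That branch fails; take x2 = False instead.
From the singleton clause (¬x4), x4 = False.
From the singleton clause (x7), x7 = True.
From the singleton clause (x1), x1 = True.
But (¬x1) is also a unit clause — contradiction.
Either choice for x2 ends in contradiction.
No assignment satisfies every clause.

No, unsatisfiable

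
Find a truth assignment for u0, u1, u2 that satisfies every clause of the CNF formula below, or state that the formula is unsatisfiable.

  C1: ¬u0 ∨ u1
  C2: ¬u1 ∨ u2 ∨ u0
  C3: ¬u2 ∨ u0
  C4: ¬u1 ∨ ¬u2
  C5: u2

UNSATISFIABLE

Unit clause (u2) forces u2 = True.
Unit clause (u0) forces u0 = True.
Unit clause (u1) forces u1 = True.
That conflicts with the unit clause (¬u1).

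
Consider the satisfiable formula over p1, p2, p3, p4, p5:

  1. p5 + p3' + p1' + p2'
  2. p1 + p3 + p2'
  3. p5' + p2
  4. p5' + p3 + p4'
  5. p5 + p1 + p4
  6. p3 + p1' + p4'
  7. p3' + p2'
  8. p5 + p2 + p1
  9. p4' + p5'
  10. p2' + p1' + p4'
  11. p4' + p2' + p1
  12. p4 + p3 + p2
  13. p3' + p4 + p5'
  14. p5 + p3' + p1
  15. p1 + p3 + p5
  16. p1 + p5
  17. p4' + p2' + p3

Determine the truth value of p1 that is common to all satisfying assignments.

Suppose p1 = 0.
From the singleton clause (p5), p5 = 1.
From the singleton clause (p2), p2 = 1.
From the singleton clause (p3), p3 = 1.
That conflicts with the unit clause (p3').
So every satisfying assignment has p1 = True.

True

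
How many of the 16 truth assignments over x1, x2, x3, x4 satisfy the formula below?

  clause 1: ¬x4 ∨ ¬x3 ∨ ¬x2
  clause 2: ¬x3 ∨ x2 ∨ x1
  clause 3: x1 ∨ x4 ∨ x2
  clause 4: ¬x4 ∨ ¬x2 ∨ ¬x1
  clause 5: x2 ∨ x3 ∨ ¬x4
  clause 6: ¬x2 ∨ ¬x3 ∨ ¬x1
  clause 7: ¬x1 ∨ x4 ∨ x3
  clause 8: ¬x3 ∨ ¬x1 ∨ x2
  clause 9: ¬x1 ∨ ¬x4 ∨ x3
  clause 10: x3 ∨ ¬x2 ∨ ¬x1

3

There are 2^4 = 16 truth assignments over (x1, x2, x3, x4).
Split on x3. With x3 = True, the clauses containing x3 are satisfied and ¬x3 drops from the rest; 1 of the 2^3 = 8 assignments to the other variables satisfy what remains.
With x3 = False, by the same count on the reduced clause set, 2 assignments work.
(One model: x1=F, x2=T, x3=F, x4=F.)
Total: 1 + 2 = 3.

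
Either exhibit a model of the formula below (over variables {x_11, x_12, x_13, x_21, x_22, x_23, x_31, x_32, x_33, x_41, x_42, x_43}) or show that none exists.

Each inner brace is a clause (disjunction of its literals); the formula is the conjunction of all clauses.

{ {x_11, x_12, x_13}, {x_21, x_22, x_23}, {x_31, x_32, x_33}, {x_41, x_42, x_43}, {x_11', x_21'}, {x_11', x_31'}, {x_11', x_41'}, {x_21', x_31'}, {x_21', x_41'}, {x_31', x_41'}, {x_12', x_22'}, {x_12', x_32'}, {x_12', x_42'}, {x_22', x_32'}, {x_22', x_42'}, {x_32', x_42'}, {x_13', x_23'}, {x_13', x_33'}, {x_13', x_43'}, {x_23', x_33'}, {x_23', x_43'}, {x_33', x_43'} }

Try x_11 = 0.
Try x_12 = 1.
Unit clause (x_22') forces x_22 = 0.
Unit clause (x_32') forces x_32 = 0.
Unit clause (x_42') forces x_42 = 0.
Try x_21 = 1.
Unit clause (x_31') forces x_31 = 0.
Unit clause (x_33) forces x_33 = 1.
Unit clause (x_41') forces x_41 = 0.
Unit clause (x_43) forces x_43 = 1.
But (x_43') is also a unit clause — contradiction.
Backtrack on x_21: now try x_21 = 0.
Unit clause (x_23) forces x_23 = 1.
Unit clause (x_13') forces x_13 = 0.
Unit clause (x_33') forces x_33 = 0.
Unit clause (x_31) forces x_31 = 1.
Unit clause (x_41') forces x_41 = 0.
Unit clause (x_43) forces x_43 = 1.
But (x_43') is also a unit clause — contradiction.
Both values of x_21 lead to a conflict.
Backtrack on x_12: now try x_12 = 0.
Unit clause (x_13) forces x_13 = 1.
Unit clause (x_23') forces x_23 = 0.
Unit clause (x_33') forces x_33 = 0.
Unit clause (x_43') forces x_43 = 0.
Try x_21 = 1.
Unit clause (x_31') forces x_31 = 0.
Unit clause (x_32) forces x_32 = 1.
Unit clause (x_41') forces x_41 = 0.
Unit clause (x_42) forces x_42 = 1.
But (x_42') is also a unit clause — contradiction.
Backtrack on x_21: now try x_21 = 0.
Unit clause (x_22) forces x_22 = 1.
Unit clause (x_32') forces x_32 = 0.
Unit clause (x_31) forces x_31 = 1.
Unit clause (x_41') forces x_41 = 0.
Unit clause (x_42) forces x_42 = 1.
But (x_42') is also a unit clause — contradiction.
Both values of x_21 lead to a conflict.
Both values of x_12 lead to a conflict.
Backtrack on x_11: now try x_11 = 1.
Unit clause (x_21') forces x_21 = 0.
Unit clause (x_31') forces x_31 = 0.
Unit clause (x_41') forces x_41 = 0.
Try x_22 = 1.
Unit clause (x_12') forces x_12 = 0.
Unit clause (x_32') forces x_32 = 0.
Unit clause (x_33) forces x_33 = 1.
Unit clause (x_42') forces x_42 = 0.
Unit clause (x_43) forces x_43 = 1.
But (x_43') is also a unit clause — contradiction.
Backtrack on x_22: now try x_22 = 0.
Unit clause (x_23) forces x_23 = 1.
Unit clause (x_13') forces x_13 = 0.
Unit clause (x_33') forces x_33 = 0.
Unit clause (x_32) forces x_32 = 1.
Unit clause (x_12') forces x_12 = 0.
Unit clause (x_42') forces x_42 = 0.
Unit clause (x_43) forces x_43 = 1.
But (x_43') is also a unit clause — contradiction.
Both values of x_22 lead to a conflict.
Both values of x_11 lead to a conflict.

UNSATISFIABLE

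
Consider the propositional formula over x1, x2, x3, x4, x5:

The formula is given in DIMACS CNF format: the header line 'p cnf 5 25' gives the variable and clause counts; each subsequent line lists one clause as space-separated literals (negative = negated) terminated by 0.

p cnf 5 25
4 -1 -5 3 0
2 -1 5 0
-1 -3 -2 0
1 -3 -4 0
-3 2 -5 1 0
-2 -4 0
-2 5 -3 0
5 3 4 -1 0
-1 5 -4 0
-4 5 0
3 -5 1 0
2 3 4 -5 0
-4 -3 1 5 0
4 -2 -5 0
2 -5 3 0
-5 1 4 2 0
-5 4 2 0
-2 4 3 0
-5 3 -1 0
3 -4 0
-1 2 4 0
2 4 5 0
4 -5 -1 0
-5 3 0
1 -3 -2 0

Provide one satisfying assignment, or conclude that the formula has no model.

Try x2 = False.
Try x1 = True.
(x5) alone gives x5 = True.
(x3) alone gives x3 = True.
(x4) alone gives x4 = True.
Every clause now holds.

x1 ↦ True, x2 ↦ False, x3 ↦ True, x4 ↦ True, x5 ↦ True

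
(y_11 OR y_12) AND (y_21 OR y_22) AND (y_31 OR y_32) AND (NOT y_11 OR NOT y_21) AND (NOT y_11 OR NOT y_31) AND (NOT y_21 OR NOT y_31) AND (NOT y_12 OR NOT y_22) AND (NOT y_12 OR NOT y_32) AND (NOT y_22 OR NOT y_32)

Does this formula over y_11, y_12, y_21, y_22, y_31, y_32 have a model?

No

Branch on y_11: set y_11 = true.
Unit clause (NOT y_21) forces y_21 = false.
Unit clause (y_22) forces y_22 = true.
Unit clause (NOT y_31) forces y_31 = false.
Unit clause (y_32) forces y_32 = true.
That conflicts with the unit clause (NOT y_32).
So y_11 must be the other value — set y_11 = false.
Unit clause (y_12) forces y_12 = true.
Unit clause (NOT y_22) forces y_22 = false.
Unit clause (y_21) forces y_21 = true.
Unit clause (NOT y_31) forces y_31 = false.
Unit clause (y_32) forces y_32 = true.
That conflicts with the unit clause (NOT y_32).
Either choice for y_11 ends in contradiction.
No assignment satisfies every clause.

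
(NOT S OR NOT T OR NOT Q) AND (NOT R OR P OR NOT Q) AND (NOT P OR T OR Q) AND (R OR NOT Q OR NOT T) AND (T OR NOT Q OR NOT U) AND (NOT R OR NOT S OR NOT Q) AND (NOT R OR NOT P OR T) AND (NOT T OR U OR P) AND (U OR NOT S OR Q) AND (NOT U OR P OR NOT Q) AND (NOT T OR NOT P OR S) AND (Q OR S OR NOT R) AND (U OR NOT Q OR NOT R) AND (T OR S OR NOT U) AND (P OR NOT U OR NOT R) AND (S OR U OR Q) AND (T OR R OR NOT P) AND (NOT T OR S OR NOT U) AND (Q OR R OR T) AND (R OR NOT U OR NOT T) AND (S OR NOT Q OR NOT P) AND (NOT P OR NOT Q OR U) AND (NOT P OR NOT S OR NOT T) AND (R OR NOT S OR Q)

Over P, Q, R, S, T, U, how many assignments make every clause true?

2

There are 2^6 = 64 truth assignments over (P, Q, R, S, T, U).
Split on P. With P = true, the clauses containing P are satisfied and NOT P drops from the rest; 0 of the 2^5 = 32 assignments to the other variables satisfy what remains.
With P = false, by the same count on the reduced clause set, 2 assignments work.
Total: 0 + 2 = 2.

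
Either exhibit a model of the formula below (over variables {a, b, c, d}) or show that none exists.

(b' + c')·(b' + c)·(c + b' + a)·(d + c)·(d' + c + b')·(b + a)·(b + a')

Branch on b: set b = 0.
Unit clause (a) forces a = 1.
But (a') is also a unit clause — contradiction.
So b must be the other value — set b = 1.
Unit clause (c') forces c = 0.
But (c) is also a unit clause — contradiction.
Either choice for b ends in contradiction.

UNSATISFIABLE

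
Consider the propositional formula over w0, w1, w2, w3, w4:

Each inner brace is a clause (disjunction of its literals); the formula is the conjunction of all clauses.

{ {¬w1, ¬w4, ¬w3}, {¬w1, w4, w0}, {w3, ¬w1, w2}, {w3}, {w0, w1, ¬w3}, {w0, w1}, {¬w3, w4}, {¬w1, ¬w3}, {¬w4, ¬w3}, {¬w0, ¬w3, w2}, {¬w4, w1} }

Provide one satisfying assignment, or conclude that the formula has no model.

UNSATISFIABLE

The clause (w3) is unit, so w3 = True.
The clause (w4) is unit, so w4 = True.
That conflicts with the unit clause (¬w4).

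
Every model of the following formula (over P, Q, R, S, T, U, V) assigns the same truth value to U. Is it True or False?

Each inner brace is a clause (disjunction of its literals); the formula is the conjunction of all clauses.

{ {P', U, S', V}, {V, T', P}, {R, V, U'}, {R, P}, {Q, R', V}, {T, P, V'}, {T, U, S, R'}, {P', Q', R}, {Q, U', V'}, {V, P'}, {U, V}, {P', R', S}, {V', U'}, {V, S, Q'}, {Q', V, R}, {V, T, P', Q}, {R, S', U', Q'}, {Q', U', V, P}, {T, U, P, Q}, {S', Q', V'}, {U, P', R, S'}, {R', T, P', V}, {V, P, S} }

Suppose U = 1.
The clause (V') is unit, so V = 0.
The clause (R) is unit, so R = 1.
The clause (Q) is unit, so Q = 1.
The clause (P') is unit, so P = 0.
But (P) is also a unit clause — contradiction.
So every satisfying assignment has U = False.

False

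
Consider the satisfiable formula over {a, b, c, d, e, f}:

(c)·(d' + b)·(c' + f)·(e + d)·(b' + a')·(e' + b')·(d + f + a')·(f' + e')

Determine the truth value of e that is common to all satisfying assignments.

False

Suppose e = 1.
The clause (c) is unit, so c = 1.
The clause (f) is unit, so f = 1.
But (f') is also a unit clause — contradiction.
So every satisfying assignment has e = False.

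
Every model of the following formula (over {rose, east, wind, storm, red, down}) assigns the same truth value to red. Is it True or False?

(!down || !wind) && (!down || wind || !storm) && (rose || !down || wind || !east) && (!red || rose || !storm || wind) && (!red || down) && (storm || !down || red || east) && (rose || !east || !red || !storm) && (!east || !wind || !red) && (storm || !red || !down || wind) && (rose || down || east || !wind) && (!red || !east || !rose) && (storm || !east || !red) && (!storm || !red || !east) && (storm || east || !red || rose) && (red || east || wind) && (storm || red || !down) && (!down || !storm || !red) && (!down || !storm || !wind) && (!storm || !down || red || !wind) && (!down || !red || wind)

False

Suppose red = true.
Unit clause (down) forces down = true.
Unit clause (!wind) forces wind = false.
Now (wind) is unsatisfied and unit — conflict.
So every satisfying assignment has red = False.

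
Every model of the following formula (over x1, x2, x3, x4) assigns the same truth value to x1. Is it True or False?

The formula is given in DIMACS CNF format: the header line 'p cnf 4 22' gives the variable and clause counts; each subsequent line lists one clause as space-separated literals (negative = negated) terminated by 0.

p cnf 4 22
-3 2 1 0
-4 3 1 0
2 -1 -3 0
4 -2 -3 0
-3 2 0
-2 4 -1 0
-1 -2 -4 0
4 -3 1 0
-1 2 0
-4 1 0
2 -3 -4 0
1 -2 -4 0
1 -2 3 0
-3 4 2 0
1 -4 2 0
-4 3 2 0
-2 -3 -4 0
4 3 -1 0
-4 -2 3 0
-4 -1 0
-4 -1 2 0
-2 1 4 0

False

Suppose x1 = True.
Unit clause (x2) forces x2 = True.
Unit clause (x4) forces x4 = True.
But (¬x4) is also a unit clause — contradiction.
So every satisfying assignment has x1 = False.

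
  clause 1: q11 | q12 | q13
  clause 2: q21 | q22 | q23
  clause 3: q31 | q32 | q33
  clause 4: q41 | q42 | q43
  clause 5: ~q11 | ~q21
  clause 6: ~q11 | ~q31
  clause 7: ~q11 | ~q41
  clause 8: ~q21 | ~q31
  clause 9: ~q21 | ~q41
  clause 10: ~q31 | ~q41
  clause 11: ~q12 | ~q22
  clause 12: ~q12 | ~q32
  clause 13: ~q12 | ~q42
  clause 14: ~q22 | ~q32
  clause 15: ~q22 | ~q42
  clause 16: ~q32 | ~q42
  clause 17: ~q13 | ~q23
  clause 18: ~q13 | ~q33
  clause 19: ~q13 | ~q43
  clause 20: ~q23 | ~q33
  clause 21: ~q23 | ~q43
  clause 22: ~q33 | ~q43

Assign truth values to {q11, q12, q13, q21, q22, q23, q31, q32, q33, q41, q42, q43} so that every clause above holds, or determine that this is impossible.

Branch on q11: set q11 = 0.
Branch on q12: set q12 = 1.
The clause (~q22) is unit, so q22 = 0.
The clause (~q32) is unit, so q32 = 0.
The clause (~q42) is unit, so q42 = 0.
Branch on q21: set q21 = 1.
The clause (~q31) is unit, so q31 = 0.
The clause (q33) is unit, so q33 = 1.
The clause (~q41) is unit, so q41 = 0.
The clause (q43) is unit, so q43 = 1.
Now (~q43) is unsatisfied and unit — conflict.
So q21 must be the other value — set q21 = 0.
The clause (q23) is unit, so q23 = 1.
The clause (~q13) is unit, so q13 = 0.
The clause (~q33) is unit, so q33 = 0.
The clause (q31) is unit, so q31 = 1.
The clause (~q41) is unit, so q41 = 0.
The clause (q43) is unit, so q43 = 1.
Now (~q43) is unsatisfied and unit — conflict.
Both values of q21 lead to a conflict.
So q12 must be the other value — set q12 = 0.
The clause (q13) is unit, so q13 = 1.
The clause (~q23) is unit, so q23 = 0.
The clause (~q33) is unit, so q33 = 0.
The clause (~q43) is unit, so q43 = 0.
Branch on q21: set q21 = 1.
The clause (~q31) is unit, so q31 = 0.
The clause (q32) is unit, so q32 = 1.
The clause (~q41) is unit, so q41 = 0.
The clause (q42) is unit, so q42 = 1.
Now (~q42) is unsatisfied and unit — conflict.
So q21 must be the other value — set q21 = 0.
The clause (q22) is unit, so q22 = 1.
The clause (~q32) is unit, so q32 = 0.
The clause (q31) is unit, so q31 = 1.
The clause (~q41) is unit, so q41 = 0.
The clause (q42) is unit, so q42 = 1.
Now (~q42) is unsatisfied and unit — conflict.
Both values of q21 lead to a conflict.
Both values of q12 lead to a conflict.
So q11 must be the other value — set q11 = 1.
The clause (~q21) is unit, so q21 = 0.
The clause (~q31) is unit, so q31 = 0.
The clause (~q41) is unit, so q41 = 0.
Branch on q22: set q22 = 1.
The clause (~q12) is unit, so q12 = 0.
The clause (~q32) is unit, so q32 = 0.
The clause (q33) is unit, so q33 = 1.
The clause (~q42) is unit, so q42 = 0.
The clause (q43) is unit, so q43 = 1.
Now (~q43) is unsatisfied and unit — conflict.
So q22 must be the other value — set q22 = 0.
The clause (q23) is unit, so q23 = 1.
The clause (~q13) is unit, so q13 = 0.
The clause (~q33) is unit, so q33 = 0.
The clause (q32) is unit, so q32 = 1.
The clause (~q12) is unit, so q12 = 0.
The clause (~q42) is unit, so q42 = 0.
The clause (q43) is unit, so q43 = 1.
Now (~q43) is unsatisfied and unit — conflict.
Both values of q22 lead to a conflict.
Both values of q11 lead to a conflict.

UNSATISFIABLE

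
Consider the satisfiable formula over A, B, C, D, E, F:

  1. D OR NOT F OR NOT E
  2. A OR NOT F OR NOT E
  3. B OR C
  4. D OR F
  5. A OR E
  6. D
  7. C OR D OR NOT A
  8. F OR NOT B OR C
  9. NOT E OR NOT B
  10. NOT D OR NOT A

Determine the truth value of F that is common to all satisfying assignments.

Suppose F = true.
(D) alone gives D = true.
(NOT A) alone gives A = false.
(NOT E) alone gives E = false.
Now (E) is unsatisfied and unit — conflict.
So every satisfying assignment has F = False.

False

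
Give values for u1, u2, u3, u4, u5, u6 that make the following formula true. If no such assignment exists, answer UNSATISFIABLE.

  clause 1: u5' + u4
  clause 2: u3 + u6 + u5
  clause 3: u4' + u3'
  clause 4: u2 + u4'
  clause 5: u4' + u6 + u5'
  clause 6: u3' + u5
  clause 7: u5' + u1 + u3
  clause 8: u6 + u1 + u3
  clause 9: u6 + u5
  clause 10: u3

From the singleton clause (u3), u3 = 1.
From the singleton clause (u4'), u4 = 0.
From the singleton clause (u5'), u5 = 0.
Now (u5) is unsatisfied and unit — conflict.

UNSATISFIABLE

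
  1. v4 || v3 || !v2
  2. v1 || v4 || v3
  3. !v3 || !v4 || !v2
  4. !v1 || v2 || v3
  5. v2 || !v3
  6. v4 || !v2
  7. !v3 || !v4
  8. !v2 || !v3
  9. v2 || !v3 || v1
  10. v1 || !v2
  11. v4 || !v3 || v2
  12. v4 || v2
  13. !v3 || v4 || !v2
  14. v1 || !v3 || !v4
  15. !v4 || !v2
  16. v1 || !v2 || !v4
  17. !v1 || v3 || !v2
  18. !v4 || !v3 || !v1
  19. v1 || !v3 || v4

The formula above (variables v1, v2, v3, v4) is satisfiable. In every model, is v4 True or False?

True

Suppose v4 = false.
Unit clause (!v2) forces v2 = false.
That conflicts with the unit clause (v2).
So every satisfying assignment has v4 = True.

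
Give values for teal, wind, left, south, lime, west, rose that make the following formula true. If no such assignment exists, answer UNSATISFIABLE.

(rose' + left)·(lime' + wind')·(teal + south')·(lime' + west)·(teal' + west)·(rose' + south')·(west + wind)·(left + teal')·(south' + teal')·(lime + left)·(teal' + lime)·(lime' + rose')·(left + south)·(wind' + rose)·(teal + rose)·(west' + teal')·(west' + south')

teal=0,  wind=1,  left=1,  south=0,  lime=0,  west=1,  rose=1

Case rose = 1:
From the singleton clause (left), left = 1.
From the singleton clause (south'), south = 0.
From the singleton clause (lime'), lime = 0.
From the singleton clause (teal'), teal = 0.
Case west = 1:
All clauses hold; wind can take either value.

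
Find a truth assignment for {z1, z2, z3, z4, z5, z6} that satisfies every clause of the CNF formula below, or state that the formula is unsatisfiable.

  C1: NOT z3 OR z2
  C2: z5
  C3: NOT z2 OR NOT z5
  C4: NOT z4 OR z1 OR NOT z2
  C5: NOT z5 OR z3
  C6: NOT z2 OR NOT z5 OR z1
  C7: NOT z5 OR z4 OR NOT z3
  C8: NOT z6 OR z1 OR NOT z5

UNSATISFIABLE

(z5) alone gives z5 = true.
(NOT z2) alone gives z2 = false.
(NOT z3) alone gives z3 = false.
But (z3) is also a unit clause — contradiction.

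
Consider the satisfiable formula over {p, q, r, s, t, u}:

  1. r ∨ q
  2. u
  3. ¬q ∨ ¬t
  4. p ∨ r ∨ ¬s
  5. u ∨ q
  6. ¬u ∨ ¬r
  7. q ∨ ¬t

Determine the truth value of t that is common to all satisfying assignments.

Suppose t = True.
Unit clause (u) forces u = True.
Unit clause (¬q) forces q = False.
Now (q) is unsatisfied and unit — conflict.
So every satisfying assignment has t = False.

False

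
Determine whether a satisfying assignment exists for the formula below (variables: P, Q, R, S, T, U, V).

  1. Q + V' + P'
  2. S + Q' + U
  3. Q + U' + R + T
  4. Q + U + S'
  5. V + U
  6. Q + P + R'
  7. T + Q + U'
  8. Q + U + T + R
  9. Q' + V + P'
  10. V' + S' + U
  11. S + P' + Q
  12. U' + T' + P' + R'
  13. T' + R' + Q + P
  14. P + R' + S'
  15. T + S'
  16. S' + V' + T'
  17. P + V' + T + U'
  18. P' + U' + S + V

Satisfiable

Case V = 1:
Case Q = 1:
Case S = 0:
Unit clause (U) forces U = 1.
Case P = 1:
Case T = 1:
Unit clause (R') forces R = 0.
This assignment satisfies each clause.
A satisfying assignment: P=1, Q=1, R=0, S=0, T=1, U=1, V=1.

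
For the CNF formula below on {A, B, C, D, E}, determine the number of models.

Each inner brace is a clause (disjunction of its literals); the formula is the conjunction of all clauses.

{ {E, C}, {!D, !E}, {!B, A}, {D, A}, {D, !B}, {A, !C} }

5

There are 2^5 = 32 truth assignments over (A, B, C, D, E).
Split on C. With C = true, the clauses containing C are satisfied and !C drops from the rest; 4 of the 2^4 = 16 assignments to the other variables satisfy what remains.
With C = false, by the same count on the reduced clause set, 1 assignment works.
(One model: A=T, B=F, C=F, D=F, E=T.)
Total: 4 + 1 = 5.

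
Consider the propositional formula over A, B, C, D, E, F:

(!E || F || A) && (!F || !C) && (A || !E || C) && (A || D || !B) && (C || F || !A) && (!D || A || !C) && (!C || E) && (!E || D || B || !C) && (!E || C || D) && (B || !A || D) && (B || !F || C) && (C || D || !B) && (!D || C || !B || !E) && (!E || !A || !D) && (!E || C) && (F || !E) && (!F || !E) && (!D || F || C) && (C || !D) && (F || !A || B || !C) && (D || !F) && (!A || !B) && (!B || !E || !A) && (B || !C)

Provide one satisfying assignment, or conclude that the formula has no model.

A: false; B: false; C: false; D: false; E: false; F: false

Case F = false:
Unit clause (!E) forces E = false.
Unit clause (!C) forces C = false.
Unit clause (!A) forces A = false.
Unit clause (!D) forces D = false.
Unit clause (!B) forces B = false.
Every clause now holds.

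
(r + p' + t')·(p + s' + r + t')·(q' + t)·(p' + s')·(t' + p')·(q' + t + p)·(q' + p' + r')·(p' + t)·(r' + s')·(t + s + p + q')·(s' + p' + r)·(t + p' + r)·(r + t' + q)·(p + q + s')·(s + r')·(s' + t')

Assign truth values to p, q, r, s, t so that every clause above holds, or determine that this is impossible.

p: 0; q: 1; r: 0; s: 0; t: 1

Suppose q = 1.
From the singleton clause (t), t = 1.
From the singleton clause (p'), p = 0.
From the singleton clause (s'), s = 0.
From the singleton clause (r'), r = 0.
All clauses are satisfied.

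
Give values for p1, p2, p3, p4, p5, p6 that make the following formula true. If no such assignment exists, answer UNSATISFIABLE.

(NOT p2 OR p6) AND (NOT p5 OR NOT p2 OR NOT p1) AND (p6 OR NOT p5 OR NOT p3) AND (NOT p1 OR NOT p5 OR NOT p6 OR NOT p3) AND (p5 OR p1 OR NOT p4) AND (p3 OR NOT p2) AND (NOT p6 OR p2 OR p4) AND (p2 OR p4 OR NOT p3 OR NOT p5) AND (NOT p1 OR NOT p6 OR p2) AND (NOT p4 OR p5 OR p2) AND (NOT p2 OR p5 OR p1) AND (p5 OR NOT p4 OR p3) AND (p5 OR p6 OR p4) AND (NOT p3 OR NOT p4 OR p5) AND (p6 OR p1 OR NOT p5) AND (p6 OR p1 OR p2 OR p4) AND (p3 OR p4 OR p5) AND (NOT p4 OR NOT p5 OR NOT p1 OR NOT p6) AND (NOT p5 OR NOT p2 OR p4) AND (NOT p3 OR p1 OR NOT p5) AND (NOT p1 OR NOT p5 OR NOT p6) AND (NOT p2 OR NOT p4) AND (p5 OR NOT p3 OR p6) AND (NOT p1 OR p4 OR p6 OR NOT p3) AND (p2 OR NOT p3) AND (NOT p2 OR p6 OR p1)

Try p2 = true.
Unit clause (p6) forces p6 = true.
Unit clause (p3) forces p3 = true.
Unit clause (NOT p4) forces p4 = false.
Unit clause (NOT p5) forces p5 = false.
Unit clause (p1) forces p1 = true.
This assignment satisfies each clause.

p1=true; p2=true; p3=true; p4=false; p5=false; p6=true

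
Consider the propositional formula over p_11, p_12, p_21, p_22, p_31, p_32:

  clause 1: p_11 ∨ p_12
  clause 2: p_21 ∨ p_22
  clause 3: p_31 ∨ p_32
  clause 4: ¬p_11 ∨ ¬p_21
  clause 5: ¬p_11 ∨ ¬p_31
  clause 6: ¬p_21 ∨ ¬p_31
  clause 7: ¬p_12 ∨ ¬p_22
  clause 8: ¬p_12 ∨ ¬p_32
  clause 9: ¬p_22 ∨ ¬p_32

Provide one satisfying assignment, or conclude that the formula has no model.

Suppose p_11 = True.
The clause (¬p_21) is unit, so p_21 = False.
The clause (p_22) is unit, so p_22 = True.
The clause (¬p_31) is unit, so p_31 = False.
The clause (p_32) is unit, so p_32 = True.
That conflicts with the unit clause (¬p_32).
Undo p_11 and try p_11 = False.
The clause (p_12) is unit, so p_12 = True.
The clause (¬p_22) is unit, so p_22 = False.
The clause (p_21) is unit, so p_21 = True.
The clause (¬p_31) is unit, so p_31 = False.
The clause (p_32) is unit, so p_32 = True.
That conflicts with the unit clause (¬p_32).
Both values of p_11 lead to a conflict.

UNSATISFIABLE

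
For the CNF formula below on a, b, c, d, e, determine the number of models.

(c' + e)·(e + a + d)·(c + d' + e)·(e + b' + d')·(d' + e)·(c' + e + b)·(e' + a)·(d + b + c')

There are 2^5 = 32 truth assignments over (a, b, c, d, e).
Split on b. With b = 1, the clauses containing b are satisfied and b' drops from the rest; 5 of the 2^4 = 16 assignments to the other variables satisfy what remains.
With b = 0, by the same count on the reduced clause set, 4 assignments work.
(One model: a=T, b=F, c=F, d=F, e=F.)
Total: 5 + 4 = 9.

9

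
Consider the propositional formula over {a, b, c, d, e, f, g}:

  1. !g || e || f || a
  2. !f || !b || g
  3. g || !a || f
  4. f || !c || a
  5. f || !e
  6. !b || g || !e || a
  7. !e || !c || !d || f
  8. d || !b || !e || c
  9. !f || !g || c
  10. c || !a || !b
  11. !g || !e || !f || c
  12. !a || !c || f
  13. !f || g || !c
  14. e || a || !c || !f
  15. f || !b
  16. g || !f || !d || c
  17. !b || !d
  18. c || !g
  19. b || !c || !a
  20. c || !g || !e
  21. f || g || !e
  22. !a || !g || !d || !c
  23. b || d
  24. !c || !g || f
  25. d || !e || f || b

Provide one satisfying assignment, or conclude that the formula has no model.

a: true,  b: true,  c: true,  d: false,  e: false,  f: true,  g: true

Case f = true:
Case b = true:
(g) alone gives g = true.
(c) alone gives c = true.
(!d) alone gives d = false.
Case e = false:
(a) alone gives a = true.
Every clause now holds.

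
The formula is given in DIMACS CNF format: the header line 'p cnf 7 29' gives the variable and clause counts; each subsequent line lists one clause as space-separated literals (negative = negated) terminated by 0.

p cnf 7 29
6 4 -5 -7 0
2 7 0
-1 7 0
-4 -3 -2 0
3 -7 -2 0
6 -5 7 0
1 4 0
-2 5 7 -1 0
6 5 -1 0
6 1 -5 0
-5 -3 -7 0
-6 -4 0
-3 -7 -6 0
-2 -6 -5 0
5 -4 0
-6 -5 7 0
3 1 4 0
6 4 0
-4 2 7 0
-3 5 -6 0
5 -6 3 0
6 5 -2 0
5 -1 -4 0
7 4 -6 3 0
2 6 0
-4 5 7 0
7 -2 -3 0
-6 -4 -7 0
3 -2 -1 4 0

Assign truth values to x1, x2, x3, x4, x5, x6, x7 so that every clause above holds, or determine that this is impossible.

x1: True,  x2: False,  x3: False,  x4: False,  x5: True,  x6: True,  x7: True

Case x2 = False:
(x7) alone gives x7 = True.
(x6) alone gives x6 = True.
(¬x4) alone gives x4 = False.
(x1) alone gives x1 = True.
(¬x3) alone gives x3 = False.
(x5) alone gives x5 = True.
All clauses are satisfied.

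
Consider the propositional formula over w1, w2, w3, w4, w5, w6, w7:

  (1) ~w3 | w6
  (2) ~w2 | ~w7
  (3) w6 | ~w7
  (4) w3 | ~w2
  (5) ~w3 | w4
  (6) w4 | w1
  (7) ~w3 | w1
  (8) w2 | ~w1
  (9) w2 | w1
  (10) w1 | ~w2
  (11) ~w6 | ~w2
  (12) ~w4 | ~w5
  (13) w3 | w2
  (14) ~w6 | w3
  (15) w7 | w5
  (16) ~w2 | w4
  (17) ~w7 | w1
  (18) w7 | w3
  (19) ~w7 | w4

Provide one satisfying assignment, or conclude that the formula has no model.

UNSATISFIABLE

Branch on w3: set w3 = 0.
From the singleton clause (~w2), w2 = 0.
But (w2) is also a unit clause — contradiction.
Undo w3 and try w3 = 1.
From the singleton clause (w6), w6 = 1.
From the singleton clause (w4), w4 = 1.
From the singleton clause (w1), w1 = 1.
From the singleton clause (w2), w2 = 1.
But (~w2) is also a unit clause — contradiction.
Either choice for w3 ends in contradiction.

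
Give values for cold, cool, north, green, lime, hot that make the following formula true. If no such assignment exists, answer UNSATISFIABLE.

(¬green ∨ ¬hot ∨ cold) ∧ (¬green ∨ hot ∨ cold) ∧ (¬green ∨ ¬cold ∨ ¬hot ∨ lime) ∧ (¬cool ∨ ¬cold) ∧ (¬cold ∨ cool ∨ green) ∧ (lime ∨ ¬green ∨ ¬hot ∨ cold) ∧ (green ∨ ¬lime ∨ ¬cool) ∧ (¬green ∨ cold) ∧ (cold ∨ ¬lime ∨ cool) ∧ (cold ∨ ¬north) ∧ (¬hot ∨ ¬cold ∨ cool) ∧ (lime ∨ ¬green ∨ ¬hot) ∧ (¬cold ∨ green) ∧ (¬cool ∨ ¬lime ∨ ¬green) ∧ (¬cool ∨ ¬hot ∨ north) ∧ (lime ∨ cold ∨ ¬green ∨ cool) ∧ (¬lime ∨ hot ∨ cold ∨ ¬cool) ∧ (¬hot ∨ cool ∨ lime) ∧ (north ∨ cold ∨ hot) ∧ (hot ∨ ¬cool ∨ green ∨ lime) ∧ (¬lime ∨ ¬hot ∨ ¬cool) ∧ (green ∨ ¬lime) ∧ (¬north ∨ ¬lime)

Branch on cool: set cool = False.
Branch on cold: set cold = True.
From the singleton clause (green), green = True.
From the singleton clause (¬hot), hot = False.
Branch on north: set north = False.
All clauses hold; lime can take either value.

cold=True,  cool=False,  north=False,  green=True,  lime=False,  hot=False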